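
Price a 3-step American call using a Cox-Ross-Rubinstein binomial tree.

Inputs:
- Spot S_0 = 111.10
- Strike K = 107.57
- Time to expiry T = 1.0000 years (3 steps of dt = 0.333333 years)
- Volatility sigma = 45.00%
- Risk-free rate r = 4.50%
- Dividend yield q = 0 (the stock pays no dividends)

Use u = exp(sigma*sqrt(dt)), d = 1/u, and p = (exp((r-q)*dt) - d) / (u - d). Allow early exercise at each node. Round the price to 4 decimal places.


dt = T/N = 0.333333
u = exp(sigma*sqrt(dt)) = 1.296681; d = 1/u = 0.771200
p = (exp((r-q)*dt) - d) / (u - d) = 0.464171
Discount per step: exp(-r*dt) = 0.985112
Stock lattice S(k, i) with i counting down-moves:
  k=0: S(0,0) = 111.1000
  k=1: S(1,0) = 144.0612; S(1,1) = 85.6803
  k=2: S(2,0) = 186.8014; S(2,1) = 111.1000; S(2,2) = 66.0767
  k=3: S(3,0) = 242.2217; S(3,1) = 144.0612; S(3,2) = 85.6803; S(3,3) = 50.9583
Terminal payoffs V(N, i) = max(S_T - K, 0):
  V(3,0) = 134.651733; V(3,1) = 36.491216; V(3,2) = 0.000000; V(3,3) = 0.000000
Backward induction: V(k, i) = exp(-r*dt) * [p * V(k+1, i) + (1-p) * V(k+1, i+1)]; then take max(V_cont, immediate exercise) for American.
  V(2,0) = exp(-r*dt) * [p*134.651733 + (1-p)*36.491216] = 80.832893; exercise = 79.231385; V(2,0) = max -> 80.832893
  V(2,1) = exp(-r*dt) * [p*36.491216 + (1-p)*0.000000] = 16.686004; exercise = 3.530000; V(2,1) = max -> 16.686004
  V(2,2) = exp(-r*dt) * [p*0.000000 + (1-p)*0.000000] = 0.000000; exercise = 0.000000; V(2,2) = max -> 0.000000
  V(1,0) = exp(-r*dt) * [p*80.832893 + (1-p)*16.686004] = 45.769443; exercise = 36.491216; V(1,0) = max -> 45.769443
  V(1,1) = exp(-r*dt) * [p*16.686004 + (1-p)*0.000000] = 7.629856; exercise = 0.000000; V(1,1) = max -> 7.629856
  V(0,0) = exp(-r*dt) * [p*45.769443 + (1-p)*7.629856] = 24.956002; exercise = 3.530000; V(0,0) = max -> 24.956002

Answer: Price = V(0,0) = 24.9560


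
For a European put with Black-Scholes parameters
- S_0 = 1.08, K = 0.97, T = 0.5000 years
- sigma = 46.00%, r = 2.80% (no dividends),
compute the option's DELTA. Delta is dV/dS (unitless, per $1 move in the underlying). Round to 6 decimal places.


Answer: Delta = -0.296005

Derivation:
d1 = 0.5359262169; d2 = 0.2106570976
phi(d1) = 0.3455745143; exp(-qT) = 1.0000000000; exp(-rT) = 0.9860975443
N(-d1) = 0.2960047723
Delta = -exp(-qT) * N(-d1) = -1.0000000000 * 0.2960047723 = -0.296005


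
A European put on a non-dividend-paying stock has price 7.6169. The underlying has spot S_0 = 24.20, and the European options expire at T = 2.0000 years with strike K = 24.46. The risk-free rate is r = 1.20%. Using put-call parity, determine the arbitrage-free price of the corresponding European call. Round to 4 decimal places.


Put-call parity: C - P = S_0 * exp(-qT) - K * exp(-rT).
S_0 * exp(-qT) = 24.2000 * 1.00000000 = 24.20000000
K * exp(-rT) = 24.4600 * 0.97628571 = 23.87994846
C = P + S*exp(-qT) - K*exp(-rT)
C = 7.6169 + 24.20000000 - 23.87994846 = 7.9370

Answer: Call price = 7.9370


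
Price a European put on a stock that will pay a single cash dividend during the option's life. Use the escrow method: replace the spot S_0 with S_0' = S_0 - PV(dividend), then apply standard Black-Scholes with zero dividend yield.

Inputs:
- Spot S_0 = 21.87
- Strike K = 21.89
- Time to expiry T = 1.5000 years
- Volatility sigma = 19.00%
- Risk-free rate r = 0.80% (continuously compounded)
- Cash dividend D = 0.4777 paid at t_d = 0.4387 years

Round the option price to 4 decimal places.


PV(D) = D * exp(-r * t_d) = 0.4777 * 0.99649655 = 0.47602640
S_0' = S_0 - PV(D) = 21.8700 - 0.47602640 = 21.39397360
d1 = (ln(S_0'/K) + (r + sigma^2/2)*T) / (sigma*sqrt(T)) = 0.06942096
d2 = d1 - sigma*sqrt(T) = -0.16328057
exp(-rT) = 0.98807171
N(-d1) = 0.47232727; N(-d2) = 0.56485123
P = K * exp(-rT) * N(-d2) - S_0' * N(-d1) = 21.8900 * 0.98807171 * 0.56485123 - 21.39397360 * 0.47232727 = 2.1121

Answer: Price = 2.1121


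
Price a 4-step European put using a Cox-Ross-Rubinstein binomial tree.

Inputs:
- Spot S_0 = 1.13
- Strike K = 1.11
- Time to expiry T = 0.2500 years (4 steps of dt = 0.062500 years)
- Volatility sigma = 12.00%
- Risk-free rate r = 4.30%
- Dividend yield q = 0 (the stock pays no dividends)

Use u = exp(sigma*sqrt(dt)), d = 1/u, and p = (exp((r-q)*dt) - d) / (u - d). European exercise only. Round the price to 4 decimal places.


dt = T/N = 0.062500
u = exp(sigma*sqrt(dt)) = 1.030455; d = 1/u = 0.970446
p = (exp((r-q)*dt) - d) / (u - d) = 0.537346
Discount per step: exp(-r*dt) = 0.997316
Stock lattice S(k, i) with i counting down-moves:
  k=0: S(0,0) = 1.1300
  k=1: S(1,0) = 1.1644; S(1,1) = 1.0966
  k=2: S(2,0) = 1.1999; S(2,1) = 1.1300; S(2,2) = 1.0642
  k=3: S(3,0) = 1.2364; S(3,1) = 1.1644; S(3,2) = 1.0966; S(3,3) = 1.0327
  k=4: S(4,0) = 1.2741; S(4,1) = 1.1999; S(4,2) = 1.1300; S(4,3) = 1.0642; S(4,4) = 1.0022
Terminal payoffs V(N, i) = max(K - S_T, 0):
  V(4,0) = 0.000000; V(4,1) = 0.000000; V(4,2) = 0.000000; V(4,3) = 0.045806; V(4,4) = 0.107780
Backward induction: V(k, i) = exp(-r*dt) * [p * V(k+1, i) + (1-p) * V(k+1, i+1)].
  V(3,0) = exp(-r*dt) * [p*0.000000 + (1-p)*0.000000] = 0.000000
  V(3,1) = exp(-r*dt) * [p*0.000000 + (1-p)*0.000000] = 0.000000
  V(3,2) = exp(-r*dt) * [p*0.000000 + (1-p)*0.045806] = 0.021135
  V(3,3) = exp(-r*dt) * [p*0.045806 + (1-p)*0.107780] = 0.074279
  V(2,0) = exp(-r*dt) * [p*0.000000 + (1-p)*0.000000] = 0.000000
  V(2,1) = exp(-r*dt) * [p*0.000000 + (1-p)*0.021135] = 0.009752
  V(2,2) = exp(-r*dt) * [p*0.021135 + (1-p)*0.074279] = 0.045600
  V(1,0) = exp(-r*dt) * [p*0.000000 + (1-p)*0.009752] = 0.004500
  V(1,1) = exp(-r*dt) * [p*0.009752 + (1-p)*0.045600] = 0.026266
  V(0,0) = exp(-r*dt) * [p*0.004500 + (1-p)*0.026266] = 0.014531

Answer: Price = V(0,0) = 0.0145


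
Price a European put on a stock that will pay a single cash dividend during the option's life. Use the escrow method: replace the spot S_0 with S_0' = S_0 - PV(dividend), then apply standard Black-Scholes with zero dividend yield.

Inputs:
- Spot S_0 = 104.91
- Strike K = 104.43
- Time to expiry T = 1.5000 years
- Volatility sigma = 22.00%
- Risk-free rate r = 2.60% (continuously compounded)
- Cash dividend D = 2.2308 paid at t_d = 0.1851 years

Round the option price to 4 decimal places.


PV(D) = D * exp(-r * t_d) = 2.2308 * 0.99519896 = 2.22008984
S_0' = S_0 - PV(D) = 104.9100 - 2.22008984 = 102.68991016
d1 = (ln(S_0'/K) + (r + sigma^2/2)*T) / (sigma*sqrt(T)) = 0.21710227
d2 = d1 - sigma*sqrt(T) = -0.05234160
exp(-rT) = 0.96175071
N(-d1) = 0.41406432; N(-d2) = 0.52087175
P = K * exp(-rT) * N(-d2) - S_0' * N(-d1) = 104.4300 * 0.96175071 * 0.52087175 - 102.68991016 * 0.41406432 = 9.7939

Answer: Price = 9.7939


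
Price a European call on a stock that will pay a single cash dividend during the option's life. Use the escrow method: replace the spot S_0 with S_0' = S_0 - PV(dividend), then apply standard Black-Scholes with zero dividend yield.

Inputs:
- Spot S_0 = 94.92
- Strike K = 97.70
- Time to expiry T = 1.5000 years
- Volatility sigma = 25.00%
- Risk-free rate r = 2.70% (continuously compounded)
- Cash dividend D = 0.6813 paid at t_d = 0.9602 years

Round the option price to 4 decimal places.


Answer: Price = 11.6605

Derivation:
PV(D) = D * exp(-r * t_d) = 0.6813 * 0.97440778 = 0.66386402
S_0' = S_0 - PV(D) = 94.9200 - 0.66386402 = 94.25613598
d1 = (ln(S_0'/K) + (r + sigma^2/2)*T) / (sigma*sqrt(T)) = 0.16816357
d2 = d1 - sigma*sqrt(T) = -0.13802264
exp(-rT) = 0.96030916
N(d1) = 0.56677270; N(d2) = 0.44511126
C = S_0' * N(d1) - K * exp(-rT) * N(d2) = 94.25613598 * 0.56677270 - 97.7000 * 0.96030916 * 0.44511126 = 11.6605


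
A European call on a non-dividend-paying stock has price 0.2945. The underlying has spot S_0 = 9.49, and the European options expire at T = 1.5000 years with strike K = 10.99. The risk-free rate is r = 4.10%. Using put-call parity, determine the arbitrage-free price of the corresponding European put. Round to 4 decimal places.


Put-call parity: C - P = S_0 * exp(-qT) - K * exp(-rT).
S_0 * exp(-qT) = 9.4900 * 1.00000000 = 9.49000000
K * exp(-rT) = 10.9900 * 0.94035295 = 10.33447887
P = C - S*exp(-qT) + K*exp(-rT)
P = 0.2945 - 9.49000000 + 10.33447887 = 1.1390

Answer: Put price = 1.1390


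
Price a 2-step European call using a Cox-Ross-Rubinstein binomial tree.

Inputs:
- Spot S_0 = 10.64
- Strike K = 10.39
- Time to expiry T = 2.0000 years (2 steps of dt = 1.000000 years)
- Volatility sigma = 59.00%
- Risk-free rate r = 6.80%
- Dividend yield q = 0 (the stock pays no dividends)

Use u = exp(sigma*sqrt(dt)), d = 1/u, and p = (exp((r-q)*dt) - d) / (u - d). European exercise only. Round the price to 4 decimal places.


Answer: Price = V(0,0) = 3.7131

Derivation:
dt = T/N = 1.000000
u = exp(sigma*sqrt(dt)) = 1.803988; d = 1/u = 0.554327
p = (exp((r-q)*dt) - d) / (u - d) = 0.412942
Discount per step: exp(-r*dt) = 0.934260
Stock lattice S(k, i) with i counting down-moves:
  k=0: S(0,0) = 10.6400
  k=1: S(1,0) = 19.1944; S(1,1) = 5.8980
  k=2: S(2,0) = 34.6265; S(2,1) = 10.6400; S(2,2) = 3.2694
Terminal payoffs V(N, i) = max(S_T - K, 0):
  V(2,0) = 24.236542; V(2,1) = 0.250000; V(2,2) = 0.000000
Backward induction: V(k, i) = exp(-r*dt) * [p * V(k+1, i) + (1-p) * V(k+1, i+1)].
  V(1,0) = exp(-r*dt) * [p*24.236542 + (1-p)*0.250000] = 9.487470
  V(1,1) = exp(-r*dt) * [p*0.250000 + (1-p)*0.000000] = 0.096449
  V(0,0) = exp(-r*dt) * [p*9.487470 + (1-p)*0.096449] = 3.713124


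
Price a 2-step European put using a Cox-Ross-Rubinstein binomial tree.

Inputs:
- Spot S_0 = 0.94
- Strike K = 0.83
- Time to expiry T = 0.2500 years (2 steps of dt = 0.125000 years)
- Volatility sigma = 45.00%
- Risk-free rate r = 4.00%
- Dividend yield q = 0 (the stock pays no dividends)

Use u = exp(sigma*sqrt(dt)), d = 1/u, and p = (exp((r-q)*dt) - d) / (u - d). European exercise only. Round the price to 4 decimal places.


Answer: Price = V(0,0) = 0.0397

Derivation:
dt = T/N = 0.125000
u = exp(sigma*sqrt(dt)) = 1.172454; d = 1/u = 0.852912
p = (exp((r-q)*dt) - d) / (u - d) = 0.475996
Discount per step: exp(-r*dt) = 0.995012
Stock lattice S(k, i) with i counting down-moves:
  k=0: S(0,0) = 0.9400
  k=1: S(1,0) = 1.1021; S(1,1) = 0.8017
  k=2: S(2,0) = 1.2922; S(2,1) = 0.9400; S(2,2) = 0.6838
Terminal payoffs V(N, i) = max(K - S_T, 0):
  V(2,0) = 0.000000; V(2,1) = 0.000000; V(2,2) = 0.146189
Backward induction: V(k, i) = exp(-r*dt) * [p * V(k+1, i) + (1-p) * V(k+1, i+1)].
  V(1,0) = exp(-r*dt) * [p*0.000000 + (1-p)*0.000000] = 0.000000
  V(1,1) = exp(-r*dt) * [p*0.000000 + (1-p)*0.146189] = 0.076222
  V(0,0) = exp(-r*dt) * [p*0.000000 + (1-p)*0.076222] = 0.039741


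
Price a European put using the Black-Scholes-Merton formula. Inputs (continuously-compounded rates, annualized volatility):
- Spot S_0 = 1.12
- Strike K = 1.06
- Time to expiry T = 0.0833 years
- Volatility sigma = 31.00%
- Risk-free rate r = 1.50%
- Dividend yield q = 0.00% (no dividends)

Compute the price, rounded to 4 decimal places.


Answer: Price = 0.0157

Derivation:
d1 = (ln(S/K) + (r - q + 0.5*sigma^2) * T) / (sigma * sqrt(T)) = 0.67409080
d2 = d1 - sigma * sqrt(T) = 0.58461941
exp(-rT) = 0.99875128; exp(-qT) = 1.00000000
P = K * exp(-rT) * N(-d2) - S_0 * exp(-qT) * N(-d1)
N(-d1) = 0.25012679; N(-d2) = 0.27940183
P = 1.0600 * 0.99875128 * 0.27940183 - 1.1200 * 1.00000000 * 0.25012679 = 0.0157


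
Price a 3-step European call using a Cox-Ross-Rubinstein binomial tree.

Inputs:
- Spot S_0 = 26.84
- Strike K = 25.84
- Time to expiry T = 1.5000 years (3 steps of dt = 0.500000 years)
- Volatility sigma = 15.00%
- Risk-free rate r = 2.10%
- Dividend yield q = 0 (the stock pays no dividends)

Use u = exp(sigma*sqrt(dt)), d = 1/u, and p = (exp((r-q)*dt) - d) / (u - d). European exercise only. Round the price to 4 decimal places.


dt = T/N = 0.500000
u = exp(sigma*sqrt(dt)) = 1.111895; d = 1/u = 0.899365
p = (exp((r-q)*dt) - d) / (u - d) = 0.523173
Discount per step: exp(-r*dt) = 0.989555
Stock lattice S(k, i) with i counting down-moves:
  k=0: S(0,0) = 26.8400
  k=1: S(1,0) = 29.8433; S(1,1) = 24.1390
  k=2: S(2,0) = 33.1826; S(2,1) = 26.8400; S(2,2) = 21.7097
  k=3: S(3,0) = 36.8956; S(3,1) = 29.8433; S(3,2) = 24.1390; S(3,3) = 19.5250
Terminal payoffs V(N, i) = max(S_T - K, 0):
  V(3,0) = 11.055565; V(3,1) = 4.003269; V(3,2) = 0.000000; V(3,3) = 0.000000
Backward induction: V(k, i) = exp(-r*dt) * [p * V(k+1, i) + (1-p) * V(k+1, i+1)].
  V(2,0) = exp(-r*dt) * [p*11.055565 + (1-p)*4.003269] = 7.612491
  V(2,1) = exp(-r*dt) * [p*4.003269 + (1-p)*0.000000] = 2.072528
  V(2,2) = exp(-r*dt) * [p*0.000000 + (1-p)*0.000000] = 0.000000
  V(1,0) = exp(-r*dt) * [p*7.612491 + (1-p)*2.072528] = 4.918968
  V(1,1) = exp(-r*dt) * [p*2.072528 + (1-p)*0.000000] = 1.072966
  V(0,0) = exp(-r*dt) * [p*4.918968 + (1-p)*1.072966] = 3.052868

Answer: Price = V(0,0) = 3.0529


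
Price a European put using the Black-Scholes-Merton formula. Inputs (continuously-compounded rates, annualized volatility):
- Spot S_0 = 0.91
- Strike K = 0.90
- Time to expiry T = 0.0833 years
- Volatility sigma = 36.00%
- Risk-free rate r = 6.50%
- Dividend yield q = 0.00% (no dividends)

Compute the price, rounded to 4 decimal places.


d1 = (ln(S/K) + (r - q + 0.5*sigma^2) * T) / (sigma * sqrt(T)) = 0.21041097
d2 = d1 - sigma * sqrt(T) = 0.10650871
exp(-rT) = 0.99460013; exp(-qT) = 1.00000000
P = K * exp(-rT) * N(-d2) - S_0 * exp(-qT) * N(-d1)
N(-d1) = 0.41667346; N(-d2) = 0.45758937
P = 0.9000 * 0.99460013 * 0.45758937 - 0.9100 * 1.00000000 * 0.41667346 = 0.0304

Answer: Price = 0.0304


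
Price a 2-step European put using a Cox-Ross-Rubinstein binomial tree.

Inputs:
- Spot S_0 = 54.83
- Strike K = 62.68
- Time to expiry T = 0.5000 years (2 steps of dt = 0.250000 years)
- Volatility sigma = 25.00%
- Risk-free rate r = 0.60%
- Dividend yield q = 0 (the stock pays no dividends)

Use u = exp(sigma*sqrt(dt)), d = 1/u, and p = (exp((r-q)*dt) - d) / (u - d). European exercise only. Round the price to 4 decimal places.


Answer: Price = V(0,0) = 9.3979

Derivation:
dt = T/N = 0.250000
u = exp(sigma*sqrt(dt)) = 1.133148; d = 1/u = 0.882497
p = (exp((r-q)*dt) - d) / (u - d) = 0.474780
Discount per step: exp(-r*dt) = 0.998501
Stock lattice S(k, i) with i counting down-moves:
  k=0: S(0,0) = 54.8300
  k=1: S(1,0) = 62.1305; S(1,1) = 48.3873
  k=2: S(2,0) = 70.4031; S(2,1) = 54.8300; S(2,2) = 42.7016
Terminal payoffs V(N, i) = max(K - S_T, 0):
  V(2,0) = 0.000000; V(2,1) = 7.850000; V(2,2) = 19.978353
Backward induction: V(k, i) = exp(-r*dt) * [p * V(k+1, i) + (1-p) * V(k+1, i+1)].
  V(1,0) = exp(-r*dt) * [p*0.000000 + (1-p)*7.850000] = 4.116801
  V(1,1) = exp(-r*dt) * [p*7.850000 + (1-p)*19.978353] = 14.198745
  V(0,0) = exp(-r*dt) * [p*4.116801 + (1-p)*14.198745] = 9.397937


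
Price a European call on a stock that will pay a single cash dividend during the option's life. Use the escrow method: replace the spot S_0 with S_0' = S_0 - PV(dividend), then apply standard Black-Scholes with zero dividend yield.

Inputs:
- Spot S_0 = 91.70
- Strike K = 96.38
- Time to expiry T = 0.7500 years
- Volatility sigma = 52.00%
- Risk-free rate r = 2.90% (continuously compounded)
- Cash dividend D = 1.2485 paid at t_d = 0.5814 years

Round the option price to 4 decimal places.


Answer: Price = 14.6109

Derivation:
PV(D) = D * exp(-r * t_d) = 1.2485 * 0.98328074 = 1.22762601
S_0' = S_0 - PV(D) = 91.7000 - 1.22762601 = 90.47237399
d1 = (ln(S_0'/K) + (r + sigma^2/2)*T) / (sigma*sqrt(T)) = 0.13300337
d2 = d1 - sigma*sqrt(T) = -0.31732984
exp(-rT) = 0.97848483
N(d1) = 0.55290464; N(d2) = 0.37549667
C = S_0' * N(d1) - K * exp(-rT) * N(d2) = 90.47237399 * 0.55290464 - 96.3800 * 0.97848483 * 0.37549667 = 14.6109


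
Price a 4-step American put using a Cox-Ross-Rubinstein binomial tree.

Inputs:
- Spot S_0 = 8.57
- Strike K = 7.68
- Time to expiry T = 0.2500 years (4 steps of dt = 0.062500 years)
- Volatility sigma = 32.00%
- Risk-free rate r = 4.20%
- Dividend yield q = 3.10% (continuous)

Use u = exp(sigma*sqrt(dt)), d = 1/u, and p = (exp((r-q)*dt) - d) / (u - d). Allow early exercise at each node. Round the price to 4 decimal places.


Answer: Price = V(0,0) = 0.2021

Derivation:
dt = T/N = 0.062500
u = exp(sigma*sqrt(dt)) = 1.083287; d = 1/u = 0.923116
p = (exp((r-q)*dt) - d) / (u - d) = 0.484304
Discount per step: exp(-r*dt) = 0.997378
Stock lattice S(k, i) with i counting down-moves:
  k=0: S(0,0) = 8.5700
  k=1: S(1,0) = 9.2838; S(1,1) = 7.9111
  k=2: S(2,0) = 10.0570; S(2,1) = 8.5700; S(2,2) = 7.3029
  k=3: S(3,0) = 10.8946; S(3,1) = 9.2838; S(3,2) = 7.9111; S(3,3) = 6.7414
  k=4: S(4,0) = 11.8020; S(4,1) = 10.0570; S(4,2) = 8.5700; S(4,3) = 7.3029; S(4,4) = 6.2231
Terminal payoffs V(N, i) = max(K - S_T, 0):
  V(4,0) = 0.000000; V(4,1) = 0.000000; V(4,2) = 0.000000; V(4,3) = 0.377128; V(4,4) = 1.456903
Backward induction: V(k, i) = exp(-r*dt) * [p * V(k+1, i) + (1-p) * V(k+1, i+1)]; then take max(V_cont, immediate exercise) for American.
  V(3,0) = exp(-r*dt) * [p*0.000000 + (1-p)*0.000000] = 0.000000; exercise = 0.000000; V(3,0) = max -> 0.000000
  V(3,1) = exp(-r*dt) * [p*0.000000 + (1-p)*0.000000] = 0.000000; exercise = 0.000000; V(3,1) = max -> 0.000000
  V(3,2) = exp(-r*dt) * [p*0.000000 + (1-p)*0.377128] = 0.193973; exercise = 0.000000; V(3,2) = max -> 0.193973
  V(3,3) = exp(-r*dt) * [p*0.377128 + (1-p)*1.456903] = 0.931514; exercise = 0.938599; V(3,3) = max -> 0.938599
  V(2,0) = exp(-r*dt) * [p*0.000000 + (1-p)*0.000000] = 0.000000; exercise = 0.000000; V(2,0) = max -> 0.000000
  V(2,1) = exp(-r*dt) * [p*0.000000 + (1-p)*0.193973] = 0.099769; exercise = 0.000000; V(2,1) = max -> 0.099769
  V(2,2) = exp(-r*dt) * [p*0.193973 + (1-p)*0.938599] = 0.576458; exercise = 0.377128; V(2,2) = max -> 0.576458
  V(1,0) = exp(-r*dt) * [p*0.000000 + (1-p)*0.099769] = 0.051316; exercise = 0.000000; V(1,0) = max -> 0.051316
  V(1,1) = exp(-r*dt) * [p*0.099769 + (1-p)*0.576458] = 0.344690; exercise = 0.000000; V(1,1) = max -> 0.344690
  V(0,0) = exp(-r*dt) * [p*0.051316 + (1-p)*0.344690] = 0.202076; exercise = 0.000000; V(0,0) = max -> 0.202076


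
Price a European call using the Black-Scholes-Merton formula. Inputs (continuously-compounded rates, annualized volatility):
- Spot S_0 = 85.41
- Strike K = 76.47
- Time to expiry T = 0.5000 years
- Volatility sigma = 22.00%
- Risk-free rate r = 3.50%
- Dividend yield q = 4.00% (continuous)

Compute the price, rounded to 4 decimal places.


Answer: Price = 10.3512

Derivation:
d1 = (ln(S/K) + (r - q + 0.5*sigma^2) * T) / (sigma * sqrt(T)) = 0.77244784
d2 = d1 - sigma * sqrt(T) = 0.61688435
exp(-rT) = 0.98265224; exp(-qT) = 0.98019867
C = S_0 * exp(-qT) * N(d1) - K * exp(-rT) * N(d2)
N(d1) = 0.78007538; N(d2) = 0.73134449
C = 85.4100 * 0.98019867 * 0.78007538 - 76.4700 * 0.98265224 * 0.73134449 = 10.3512


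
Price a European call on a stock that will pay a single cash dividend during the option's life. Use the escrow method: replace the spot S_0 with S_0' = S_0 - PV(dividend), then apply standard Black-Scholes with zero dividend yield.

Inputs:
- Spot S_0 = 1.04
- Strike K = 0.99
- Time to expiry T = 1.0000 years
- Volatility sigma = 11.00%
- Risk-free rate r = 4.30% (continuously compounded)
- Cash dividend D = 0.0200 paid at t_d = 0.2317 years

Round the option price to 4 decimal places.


PV(D) = D * exp(-r * t_d) = 0.0200 * 0.99008637 = 0.01980173
S_0' = S_0 - PV(D) = 1.0400 - 0.01980173 = 1.02019827
d1 = (ln(S_0'/K) + (r + sigma^2/2)*T) / (sigma*sqrt(T)) = 0.71906663
d2 = d1 - sigma*sqrt(T) = 0.60906663
exp(-rT) = 0.95791139
N(d1) = 0.76395007; N(d2) = 0.72875986
C = S_0' * N(d1) - K * exp(-rT) * N(d2) = 1.02019827 * 0.76395007 - 0.9900 * 0.95791139 * 0.72875986 = 0.0883

Answer: Price = 0.0883


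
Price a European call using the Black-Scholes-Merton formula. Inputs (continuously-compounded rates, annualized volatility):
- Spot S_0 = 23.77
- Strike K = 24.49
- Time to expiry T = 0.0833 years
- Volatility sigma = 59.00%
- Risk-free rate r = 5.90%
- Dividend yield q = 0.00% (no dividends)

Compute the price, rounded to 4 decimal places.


Answer: Price = 1.3506

Derivation:
d1 = (ln(S/K) + (r - q + 0.5*sigma^2) * T) / (sigma * sqrt(T)) = -0.06123599
d2 = d1 - sigma * sqrt(T) = -0.23152025
exp(-rT) = 0.99509736; exp(-qT) = 1.00000000
C = S_0 * exp(-qT) * N(d1) - K * exp(-rT) * N(d2)
N(d1) = 0.47558564; N(d2) = 0.40845533
C = 23.7700 * 1.00000000 * 0.47558564 - 24.4900 * 0.99509736 * 0.40845533 = 1.3506


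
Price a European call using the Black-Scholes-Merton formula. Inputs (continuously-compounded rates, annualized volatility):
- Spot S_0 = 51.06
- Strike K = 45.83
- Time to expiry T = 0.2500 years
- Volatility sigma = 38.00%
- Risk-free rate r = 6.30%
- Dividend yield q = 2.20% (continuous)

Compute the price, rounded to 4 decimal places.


d1 = (ln(S/K) + (r - q + 0.5*sigma^2) * T) / (sigma * sqrt(T)) = 0.71769744
d2 = d1 - sigma * sqrt(T) = 0.52769744
exp(-rT) = 0.98437338; exp(-qT) = 0.99451510
C = S_0 * exp(-qT) * N(d1) - K * exp(-rT) * N(d2)
N(d1) = 0.76352807; N(d2) = 0.70114532
C = 51.0600 * 0.99451510 * 0.76352807 - 45.8300 * 0.98437338 * 0.70114532 = 7.1406

Answer: Price = 7.1406


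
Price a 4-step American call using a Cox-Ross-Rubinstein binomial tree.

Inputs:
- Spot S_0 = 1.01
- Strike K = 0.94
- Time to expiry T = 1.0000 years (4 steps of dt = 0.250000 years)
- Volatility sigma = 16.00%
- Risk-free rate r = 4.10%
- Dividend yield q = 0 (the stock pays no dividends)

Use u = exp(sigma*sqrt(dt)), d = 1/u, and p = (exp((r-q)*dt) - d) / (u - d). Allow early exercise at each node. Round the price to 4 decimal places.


Answer: Price = V(0,0) = 0.1320

Derivation:
dt = T/N = 0.250000
u = exp(sigma*sqrt(dt)) = 1.083287; d = 1/u = 0.923116
p = (exp((r-q)*dt) - d) / (u - d) = 0.544334
Discount per step: exp(-r*dt) = 0.989802
Stock lattice S(k, i) with i counting down-moves:
  k=0: S(0,0) = 1.0100
  k=1: S(1,0) = 1.0941; S(1,1) = 0.9323
  k=2: S(2,0) = 1.1852; S(2,1) = 1.0100; S(2,2) = 0.8607
  k=3: S(3,0) = 1.2840; S(3,1) = 1.0941; S(3,2) = 0.9323; S(3,3) = 0.7945
  k=4: S(4,0) = 1.3909; S(4,1) = 1.1852; S(4,2) = 1.0100; S(4,3) = 0.8607; S(4,4) = 0.7334
Terminal payoffs V(N, i) = max(S_T - K, 0):
  V(4,0) = 0.450899; V(4,1) = 0.245246; V(4,2) = 0.070000; V(4,3) = 0.000000; V(4,4) = 0.000000
Backward induction: V(k, i) = exp(-r*dt) * [p * V(k+1, i) + (1-p) * V(k+1, i+1)]; then take max(V_cont, immediate exercise) for American.
  V(3,0) = exp(-r*dt) * [p*0.450899 + (1-p)*0.245246] = 0.353547; exercise = 0.343962; V(3,0) = max -> 0.353547
  V(3,1) = exp(-r*dt) * [p*0.245246 + (1-p)*0.070000] = 0.163706; exercise = 0.154120; V(3,1) = max -> 0.163706
  V(3,2) = exp(-r*dt) * [p*0.070000 + (1-p)*0.000000] = 0.037715; exercise = 0.000000; V(3,2) = max -> 0.037715
  V(3,3) = exp(-r*dt) * [p*0.000000 + (1-p)*0.000000] = 0.000000; exercise = 0.000000; V(3,3) = max -> 0.000000
  V(2,0) = exp(-r*dt) * [p*0.353547 + (1-p)*0.163706] = 0.264320; exercise = 0.245246; V(2,0) = max -> 0.264320
  V(2,1) = exp(-r*dt) * [p*0.163706 + (1-p)*0.037715] = 0.105212; exercise = 0.070000; V(2,1) = max -> 0.105212
  V(2,2) = exp(-r*dt) * [p*0.037715 + (1-p)*0.000000] = 0.020320; exercise = 0.000000; V(2,2) = max -> 0.020320
  V(1,0) = exp(-r*dt) * [p*0.264320 + (1-p)*0.105212] = 0.189864; exercise = 0.154120; V(1,0) = max -> 0.189864
  V(1,1) = exp(-r*dt) * [p*0.105212 + (1-p)*0.020320] = 0.065851; exercise = 0.000000; V(1,1) = max -> 0.065851
  V(0,0) = exp(-r*dt) * [p*0.189864 + (1-p)*0.065851] = 0.131995; exercise = 0.070000; V(0,0) = max -> 0.131995


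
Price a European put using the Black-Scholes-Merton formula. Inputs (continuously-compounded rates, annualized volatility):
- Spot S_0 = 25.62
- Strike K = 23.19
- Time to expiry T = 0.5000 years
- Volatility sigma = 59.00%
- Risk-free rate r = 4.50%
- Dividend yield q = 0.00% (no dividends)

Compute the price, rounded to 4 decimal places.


d1 = (ln(S/K) + (r - q + 0.5*sigma^2) * T) / (sigma * sqrt(T)) = 0.50139179
d2 = d1 - sigma * sqrt(T) = 0.08419879
exp(-rT) = 0.97775124; exp(-qT) = 1.00000000
P = K * exp(-rT) * N(-d2) - S_0 * exp(-qT) * N(-d1)
N(-d1) = 0.30804771; N(-d2) = 0.46644919
P = 23.1900 * 0.97775124 * 0.46644919 - 25.6200 * 1.00000000 * 0.30804771 = 2.6841

Answer: Price = 2.6841


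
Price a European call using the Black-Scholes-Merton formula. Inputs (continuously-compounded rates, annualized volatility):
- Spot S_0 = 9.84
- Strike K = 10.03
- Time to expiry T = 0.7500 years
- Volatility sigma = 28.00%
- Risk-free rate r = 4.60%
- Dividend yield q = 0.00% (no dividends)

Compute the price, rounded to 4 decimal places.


Answer: Price = 1.0193

Derivation:
d1 = (ln(S/K) + (r - q + 0.5*sigma^2) * T) / (sigma * sqrt(T)) = 0.18464944
d2 = d1 - sigma * sqrt(T) = -0.05783768
exp(-rT) = 0.96608834; exp(-qT) = 1.00000000
C = S_0 * exp(-qT) * N(d1) - K * exp(-rT) * N(d2)
N(d1) = 0.57324800; N(d2) = 0.47693896
C = 9.8400 * 1.00000000 * 0.57324800 - 10.0300 * 0.96608834 * 0.47693896 = 1.0193


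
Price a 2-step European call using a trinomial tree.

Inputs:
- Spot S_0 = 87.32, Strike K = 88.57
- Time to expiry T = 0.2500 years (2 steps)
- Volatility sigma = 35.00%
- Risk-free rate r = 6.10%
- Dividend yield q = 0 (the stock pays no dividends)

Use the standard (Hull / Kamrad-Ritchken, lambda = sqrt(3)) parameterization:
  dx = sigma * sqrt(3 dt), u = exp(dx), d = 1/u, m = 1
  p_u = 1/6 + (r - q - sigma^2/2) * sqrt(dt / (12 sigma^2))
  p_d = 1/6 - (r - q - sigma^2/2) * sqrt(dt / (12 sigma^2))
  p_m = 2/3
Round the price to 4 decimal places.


dt = T/N = 0.125000; dx = sigma*sqrt(3*dt) = 0.214330
u = exp(dx) = 1.239032; d = 1/u = 0.807082
p_u = 0.166594, p_m = 0.666667, p_d = 0.166740
Discount per step: exp(-r*dt) = 0.992404
Stock lattice S(k, j) with j the centered position index:
  k=0: S(0,+0) = 87.3200
  k=1: S(1,-1) = 70.4744; S(1,+0) = 87.3200; S(1,+1) = 108.1923
  k=2: S(2,-2) = 56.8786; S(2,-1) = 70.4744; S(2,+0) = 87.3200; S(2,+1) = 108.1923; S(2,+2) = 134.0537
Terminal payoffs V(N, j) = max(S_T - K, 0):
  V(2,-2) = 0.000000; V(2,-1) = 0.000000; V(2,+0) = 0.000000; V(2,+1) = 19.622266; V(2,+2) = 45.483669
Backward induction: V(k, j) = exp(-r*dt) * [p_u * V(k+1, j+1) + p_m * V(k+1, j) + p_d * V(k+1, j-1)]
  V(1,-1) = exp(-r*dt) * [p_u*0.000000 + p_m*0.000000 + p_d*0.000000] = 0.000000
  V(1,+0) = exp(-r*dt) * [p_u*19.622266 + p_m*0.000000 + p_d*0.000000] = 3.244116
  V(1,+1) = exp(-r*dt) * [p_u*45.483669 + p_m*19.622266 + p_d*0.000000] = 20.501882
  V(0,+0) = exp(-r*dt) * [p_u*20.501882 + p_m*3.244116 + p_d*0.000000] = 5.535858

Answer: Price = V(0,0) = 5.5359


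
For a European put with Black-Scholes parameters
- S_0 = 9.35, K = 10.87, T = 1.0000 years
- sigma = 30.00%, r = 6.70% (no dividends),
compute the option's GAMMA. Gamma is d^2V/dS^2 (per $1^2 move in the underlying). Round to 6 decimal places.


d1 = -0.1287678594; d2 = -0.4287678594
phi(d1) = 0.3956484898; exp(-qT) = 1.0000000000; exp(-rT) = 0.9351952013
Gamma = exp(-qT) * phi(d1) / (S * sigma * sqrt(T)) = 1.0000000000 * 0.3956484898 / (9.3500 * 0.3000 * 1.0000000000) = 0.141051

Answer: Gamma = 0.141051


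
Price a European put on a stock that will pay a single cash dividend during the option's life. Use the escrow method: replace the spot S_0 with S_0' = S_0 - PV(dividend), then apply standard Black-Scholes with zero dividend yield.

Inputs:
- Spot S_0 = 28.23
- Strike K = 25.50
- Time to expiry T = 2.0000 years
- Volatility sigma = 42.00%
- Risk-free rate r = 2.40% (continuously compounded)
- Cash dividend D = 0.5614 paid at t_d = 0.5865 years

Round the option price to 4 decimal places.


Answer: Price = 4.5238

Derivation:
PV(D) = D * exp(-r * t_d) = 0.5614 * 0.98602260 = 0.55355309
S_0' = S_0 - PV(D) = 28.2300 - 0.55355309 = 27.67644691
d1 = (ln(S_0'/K) + (r + sigma^2/2)*T) / (sigma*sqrt(T)) = 0.51568844
d2 = d1 - sigma*sqrt(T) = -0.07828125
exp(-rT) = 0.95313379
N(-d1) = 0.30303601; N(-d2) = 0.53119784
P = K * exp(-rT) * N(-d2) - S_0' * N(-d1) = 25.5000 * 0.95313379 * 0.53119784 - 27.67644691 * 0.30303601 = 4.5238


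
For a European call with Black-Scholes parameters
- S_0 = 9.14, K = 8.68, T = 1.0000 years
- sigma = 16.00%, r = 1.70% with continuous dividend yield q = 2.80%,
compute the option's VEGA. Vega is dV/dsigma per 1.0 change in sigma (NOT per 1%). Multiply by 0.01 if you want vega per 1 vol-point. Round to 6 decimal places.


Answer: Vega = 3.353304

Derivation:
d1 = 0.3339928550; d2 = 0.1739928550
phi(d1) = 0.3773001906; exp(-qT) = 0.9723883668; exp(-rT) = 0.9831436846
Vega = S * exp(-qT) * phi(d1) * sqrt(T) = 9.1400 * 0.9723883668 * 0.3773001906 * 1.0000000000 = 3.353304


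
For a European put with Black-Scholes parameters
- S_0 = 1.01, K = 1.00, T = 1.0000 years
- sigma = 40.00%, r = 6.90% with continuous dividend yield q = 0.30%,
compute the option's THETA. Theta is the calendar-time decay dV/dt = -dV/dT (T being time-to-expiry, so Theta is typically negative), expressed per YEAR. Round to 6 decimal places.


d1 = 0.3898758271; d2 = -0.0101241729
phi(d1) = 0.3697455867; exp(-qT) = 0.9970044955; exp(-rT) = 0.9333266801
Theta = -S*exp(-qT)*phi(d1)*sigma/(2*sqrt(T)) + r*K*exp(-rT)*N(-d2) - q*S*exp(-qT)*N(-d1)
N(-d1) = 0.3483141847; N(-d2) = 0.5040388916; sqrt(T) = 1.0000000000
Term 1 = -1.0100 * 0.9970044955 * 0.3697455867 * 0.4000 / (2 * 1.0000000000) = -0.0744648785
Term 2 = 0.0690 * 1.0000 * 0.9333266801 * 0.5040388916 = 0.0324598732
Term 3 = -0.0030 * 1.0100 * 0.9970044955 * 0.3483141847 = -0.0010522305
Theta = -0.0744648785 + (0.0324598732) + (-0.0010522305) = -0.043057

Answer: Theta = -0.043057


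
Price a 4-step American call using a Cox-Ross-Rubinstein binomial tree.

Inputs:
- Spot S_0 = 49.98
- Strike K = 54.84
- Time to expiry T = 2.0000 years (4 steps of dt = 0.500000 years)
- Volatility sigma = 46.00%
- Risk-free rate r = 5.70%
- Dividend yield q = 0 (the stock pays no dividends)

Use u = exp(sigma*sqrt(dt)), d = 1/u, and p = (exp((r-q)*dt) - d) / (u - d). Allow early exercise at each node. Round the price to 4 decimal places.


Answer: Price = V(0,0) = 13.0736

Derivation:
dt = T/N = 0.500000
u = exp(sigma*sqrt(dt)) = 1.384403; d = 1/u = 0.722333
p = (exp((r-q)*dt) - d) / (u - d) = 0.463058
Discount per step: exp(-r*dt) = 0.971902
Stock lattice S(k, i) with i counting down-moves:
  k=0: S(0,0) = 49.9800
  k=1: S(1,0) = 69.1925; S(1,1) = 36.1022
  k=2: S(2,0) = 95.7903; S(2,1) = 49.9800; S(2,2) = 26.0778
  k=3: S(3,0) = 132.6124; S(3,1) = 69.1925; S(3,2) = 36.1022; S(3,3) = 18.8369
  k=4: S(4,0) = 183.5890; S(4,1) = 95.7903; S(4,2) = 49.9800; S(4,3) = 26.0778; S(4,4) = 13.6065
Terminal payoffs V(N, i) = max(S_T - K, 0):
  V(4,0) = 128.748970; V(4,1) = 40.950275; V(4,2) = 0.000000; V(4,3) = 0.000000; V(4,4) = 0.000000
Backward induction: V(k, i) = exp(-r*dt) * [p * V(k+1, i) + (1-p) * V(k+1, i+1)]; then take max(V_cont, immediate exercise) for American.
  V(3,0) = exp(-r*dt) * [p*128.748970 + (1-p)*40.950275] = 79.313238; exercise = 77.772360; V(3,0) = max -> 79.313238
  V(3,1) = exp(-r*dt) * [p*40.950275 + (1-p)*0.000000] = 18.429563; exercise = 14.352470; V(3,1) = max -> 18.429563
  V(3,2) = exp(-r*dt) * [p*0.000000 + (1-p)*0.000000] = 0.000000; exercise = 0.000000; V(3,2) = max -> 0.000000
  V(3,3) = exp(-r*dt) * [p*0.000000 + (1-p)*0.000000] = 0.000000; exercise = 0.000000; V(3,3) = max -> 0.000000
  V(2,0) = exp(-r*dt) * [p*79.313238 + (1-p)*18.429563] = 45.312272; exercise = 40.950275; V(2,0) = max -> 45.312272
  V(2,1) = exp(-r*dt) * [p*18.429563 + (1-p)*0.000000] = 8.294176; exercise = 0.000000; V(2,1) = max -> 8.294176
  V(2,2) = exp(-r*dt) * [p*0.000000 + (1-p)*0.000000] = 0.000000; exercise = 0.000000; V(2,2) = max -> 0.000000
  V(1,0) = exp(-r*dt) * [p*45.312272 + (1-p)*8.294176] = 24.721026; exercise = 14.352470; V(1,0) = max -> 24.721026
  V(1,1) = exp(-r*dt) * [p*8.294176 + (1-p)*0.000000] = 3.732772; exercise = 0.000000; V(1,1) = max -> 3.732772
  V(0,0) = exp(-r*dt) * [p*24.721026 + (1-p)*3.732772] = 13.073598; exercise = 0.000000; V(0,0) = max -> 13.073598


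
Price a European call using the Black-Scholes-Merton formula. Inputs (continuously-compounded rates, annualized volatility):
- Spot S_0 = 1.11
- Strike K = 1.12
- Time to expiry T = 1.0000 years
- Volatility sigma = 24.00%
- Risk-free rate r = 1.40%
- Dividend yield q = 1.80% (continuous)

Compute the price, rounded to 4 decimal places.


Answer: Price = 0.0978

Derivation:
d1 = (ln(S/K) + (r - q + 0.5*sigma^2) * T) / (sigma * sqrt(T)) = 0.06596388
d2 = d1 - sigma * sqrt(T) = -0.17403612
exp(-rT) = 0.98609754; exp(-qT) = 0.98216103
C = S_0 * exp(-qT) * N(d1) - K * exp(-rT) * N(d2)
N(d1) = 0.52629671; N(d2) = 0.43091854
C = 1.1100 * 0.98216103 * 0.52629671 - 1.1200 * 0.98609754 * 0.43091854 = 0.0978


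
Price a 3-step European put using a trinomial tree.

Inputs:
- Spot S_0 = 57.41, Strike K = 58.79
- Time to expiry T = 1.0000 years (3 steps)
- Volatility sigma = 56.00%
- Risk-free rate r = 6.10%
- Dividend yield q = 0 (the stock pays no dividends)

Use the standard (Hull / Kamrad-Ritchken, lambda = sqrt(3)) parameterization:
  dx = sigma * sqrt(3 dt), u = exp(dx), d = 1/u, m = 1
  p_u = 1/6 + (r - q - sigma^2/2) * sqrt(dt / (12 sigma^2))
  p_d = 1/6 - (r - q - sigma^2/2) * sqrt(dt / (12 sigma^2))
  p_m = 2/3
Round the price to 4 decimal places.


Answer: Price = V(0,0) = 10.4837

Derivation:
dt = T/N = 0.333333; dx = sigma*sqrt(3*dt) = 0.560000
u = exp(dx) = 1.750673; d = 1/u = 0.571209
p_u = 0.138155, p_m = 0.666667, p_d = 0.195179
Discount per step: exp(-r*dt) = 0.979872
Stock lattice S(k, j) with j the centered position index:
  k=0: S(0,+0) = 57.4100
  k=1: S(1,-1) = 32.7931; S(1,+0) = 57.4100; S(1,+1) = 100.5061
  k=2: S(2,-2) = 18.7317; S(2,-1) = 32.7931; S(2,+0) = 57.4100; S(2,+1) = 100.5061; S(2,+2) = 175.9533
  k=3: S(3,-3) = 10.6997; S(3,-2) = 18.7317; S(3,-1) = 32.7931; S(3,+0) = 57.4100; S(3,+1) = 100.5061; S(3,+2) = 175.9533; S(3,+3) = 308.0366
Terminal payoffs V(N, j) = max(K - S_T, 0):
  V(3,-3) = 48.090270; V(3,-2) = 40.058277; V(3,-1) = 25.996888; V(3,+0) = 1.380000; V(3,+1) = 0.000000; V(3,+2) = 0.000000; V(3,+3) = 0.000000
Backward induction: V(k, j) = exp(-r*dt) * [p_u * V(k+1, j+1) + p_m * V(k+1, j) + p_d * V(k+1, j-1)]
  V(2,-2) = exp(-r*dt) * [p_u*25.996888 + p_m*40.058277 + p_d*48.090270] = 38.884556
  V(2,-1) = exp(-r*dt) * [p_u*1.380000 + p_m*25.996888 + p_d*40.058277] = 24.830377
  V(2,+0) = exp(-r*dt) * [p_u*0.000000 + p_m*1.380000 + p_d*25.996888] = 5.873387
  V(2,+1) = exp(-r*dt) * [p_u*0.000000 + p_m*0.000000 + p_d*1.380000] = 0.263925
  V(2,+2) = exp(-r*dt) * [p_u*0.000000 + p_m*0.000000 + p_d*0.000000] = 0.000000
  V(1,-1) = exp(-r*dt) * [p_u*5.873387 + p_m*24.830377 + p_d*38.884556] = 24.452170
  V(1,+0) = exp(-r*dt) * [p_u*0.263925 + p_m*5.873387 + p_d*24.830377] = 8.621317
  V(1,+1) = exp(-r*dt) * [p_u*0.000000 + p_m*0.263925 + p_d*5.873387] = 1.295694
  V(0,+0) = exp(-r*dt) * [p_u*1.295694 + p_m*8.621317 + p_d*24.452170] = 10.483739


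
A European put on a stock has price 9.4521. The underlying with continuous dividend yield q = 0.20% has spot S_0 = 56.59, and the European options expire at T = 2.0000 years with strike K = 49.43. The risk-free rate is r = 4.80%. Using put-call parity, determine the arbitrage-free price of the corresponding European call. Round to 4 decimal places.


Put-call parity: C - P = S_0 * exp(-qT) - K * exp(-rT).
S_0 * exp(-qT) = 56.5900 * 0.99600799 = 56.36409212
K * exp(-rT) = 49.4300 * 0.90846402 = 44.90537631
C = P + S*exp(-qT) - K*exp(-rT)
C = 9.4521 + 56.36409212 - 44.90537631 = 20.9108

Answer: Call price = 20.9108


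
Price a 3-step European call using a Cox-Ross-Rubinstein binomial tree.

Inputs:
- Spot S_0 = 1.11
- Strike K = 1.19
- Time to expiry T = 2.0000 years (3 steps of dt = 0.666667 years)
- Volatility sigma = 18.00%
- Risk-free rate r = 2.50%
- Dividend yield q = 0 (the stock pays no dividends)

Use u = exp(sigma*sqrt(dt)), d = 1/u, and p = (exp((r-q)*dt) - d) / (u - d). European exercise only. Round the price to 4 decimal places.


dt = T/N = 0.666667
u = exp(sigma*sqrt(dt)) = 1.158319; d = 1/u = 0.863320
p = (exp((r-q)*dt) - d) / (u - d) = 0.520295
Discount per step: exp(-r*dt) = 0.983471
Stock lattice S(k, i) with i counting down-moves:
  k=0: S(0,0) = 1.1100
  k=1: S(1,0) = 1.2857; S(1,1) = 0.9583
  k=2: S(2,0) = 1.4893; S(2,1) = 1.1100; S(2,2) = 0.8273
  k=3: S(3,0) = 1.7251; S(3,1) = 1.2857; S(3,2) = 0.9583; S(3,3) = 0.7142
Terminal payoffs V(N, i) = max(S_T - K, 0):
  V(3,0) = 0.535071; V(3,1) = 0.095734; V(3,2) = 0.000000; V(3,3) = 0.000000
Backward induction: V(k, i) = exp(-r*dt) * [p * V(k+1, i) + (1-p) * V(k+1, i+1)].
  V(2,0) = exp(-r*dt) * [p*0.535071 + (1-p)*0.095734] = 0.318958
  V(2,1) = exp(-r*dt) * [p*0.095734 + (1-p)*0.000000] = 0.048986
  V(2,2) = exp(-r*dt) * [p*0.000000 + (1-p)*0.000000] = 0.000000
  V(1,0) = exp(-r*dt) * [p*0.318958 + (1-p)*0.048986] = 0.186320
  V(1,1) = exp(-r*dt) * [p*0.048986 + (1-p)*0.000000] = 0.025066
  V(0,0) = exp(-r*dt) * [p*0.186320 + (1-p)*0.025066] = 0.107164

Answer: Price = V(0,0) = 0.1072


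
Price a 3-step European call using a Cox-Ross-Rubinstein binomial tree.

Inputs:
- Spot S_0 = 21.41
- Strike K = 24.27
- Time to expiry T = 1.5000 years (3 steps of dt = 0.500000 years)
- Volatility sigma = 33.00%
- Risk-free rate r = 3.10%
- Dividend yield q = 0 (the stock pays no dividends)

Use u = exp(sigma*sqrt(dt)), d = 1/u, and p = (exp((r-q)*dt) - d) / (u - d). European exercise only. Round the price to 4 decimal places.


dt = T/N = 0.500000
u = exp(sigma*sqrt(dt)) = 1.262817; d = 1/u = 0.791880
p = (exp((r-q)*dt) - d) / (u - d) = 0.475096
Discount per step: exp(-r*dt) = 0.984620
Stock lattice S(k, i) with i counting down-moves:
  k=0: S(0,0) = 21.4100
  k=1: S(1,0) = 27.0369; S(1,1) = 16.9542
  k=2: S(2,0) = 34.1427; S(2,1) = 21.4100; S(2,2) = 13.4257
  k=3: S(3,0) = 43.1160; S(3,1) = 27.0369; S(3,2) = 16.9542; S(3,3) = 10.6315
Terminal payoffs V(N, i) = max(S_T - K, 0):
  V(3,0) = 18.845985; V(3,1) = 2.766920; V(3,2) = 0.000000; V(3,3) = 0.000000
Backward induction: V(k, i) = exp(-r*dt) * [p * V(k+1, i) + (1-p) * V(k+1, i+1)].
  V(2,0) = exp(-r*dt) * [p*18.845985 + (1-p)*2.766920] = 10.245977
  V(2,1) = exp(-r*dt) * [p*2.766920 + (1-p)*0.000000] = 1.294335
  V(2,2) = exp(-r*dt) * [p*0.000000 + (1-p)*0.000000] = 0.000000
  V(1,0) = exp(-r*dt) * [p*10.245977 + (1-p)*1.294335] = 5.461909
  V(1,1) = exp(-r*dt) * [p*1.294335 + (1-p)*0.000000] = 0.605476
  V(0,0) = exp(-r*dt) * [p*5.461909 + (1-p)*0.605476] = 2.867951

Answer: Price = V(0,0) = 2.8680


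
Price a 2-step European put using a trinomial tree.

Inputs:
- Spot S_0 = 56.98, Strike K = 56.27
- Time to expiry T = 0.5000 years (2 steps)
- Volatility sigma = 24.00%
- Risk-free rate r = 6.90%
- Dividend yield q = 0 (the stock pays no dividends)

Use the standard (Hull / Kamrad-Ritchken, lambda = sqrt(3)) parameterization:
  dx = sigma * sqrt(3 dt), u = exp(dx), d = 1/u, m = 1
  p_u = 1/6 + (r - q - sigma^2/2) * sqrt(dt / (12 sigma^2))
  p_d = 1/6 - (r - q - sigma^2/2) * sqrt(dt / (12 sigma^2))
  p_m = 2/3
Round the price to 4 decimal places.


Answer: Price = V(0,0) = 2.1986

Derivation:
dt = T/N = 0.250000; dx = sigma*sqrt(3*dt) = 0.207846
u = exp(dx) = 1.231024; d = 1/u = 0.812332
p_u = 0.190843, p_m = 0.666667, p_d = 0.142490
Discount per step: exp(-r*dt) = 0.982898
Stock lattice S(k, j) with j the centered position index:
  k=0: S(0,+0) = 56.9800
  k=1: S(1,-1) = 46.2867; S(1,+0) = 56.9800; S(1,+1) = 70.1437
  k=2: S(2,-2) = 37.6002; S(2,-1) = 46.2867; S(2,+0) = 56.9800; S(2,+1) = 70.1437; S(2,+2) = 86.3486
Terminal payoffs V(N, j) = max(K - S_T, 0):
  V(2,-2) = 18.669846; V(2,-1) = 9.983320; V(2,+0) = 0.000000; V(2,+1) = 0.000000; V(2,+2) = 0.000000
Backward induction: V(k, j) = exp(-r*dt) * [p_u * V(k+1, j+1) + p_m * V(k+1, j) + p_d * V(k+1, j-1)]
  V(1,-1) = exp(-r*dt) * [p_u*0.000000 + p_m*9.983320 + p_d*18.669846] = 9.156496
  V(1,+0) = exp(-r*dt) * [p_u*0.000000 + p_m*0.000000 + p_d*9.983320] = 1.398196
  V(1,+1) = exp(-r*dt) * [p_u*0.000000 + p_m*0.000000 + p_d*0.000000] = 0.000000
  V(0,+0) = exp(-r*dt) * [p_u*0.000000 + p_m*1.398196 + p_d*9.156496] = 2.198587


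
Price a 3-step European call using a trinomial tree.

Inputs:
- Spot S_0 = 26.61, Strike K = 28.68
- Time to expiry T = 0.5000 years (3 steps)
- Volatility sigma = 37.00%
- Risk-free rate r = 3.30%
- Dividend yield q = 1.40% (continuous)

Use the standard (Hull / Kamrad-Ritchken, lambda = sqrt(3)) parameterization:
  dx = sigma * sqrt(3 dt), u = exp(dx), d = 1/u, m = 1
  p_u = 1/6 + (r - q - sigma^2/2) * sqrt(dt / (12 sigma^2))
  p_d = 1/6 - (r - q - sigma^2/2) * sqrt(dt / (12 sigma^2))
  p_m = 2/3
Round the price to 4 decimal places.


dt = T/N = 0.166667; dx = sigma*sqrt(3*dt) = 0.261630
u = exp(dx) = 1.299045; d = 1/u = 0.769796
p_u = 0.150916, p_m = 0.666667, p_d = 0.182417
Discount per step: exp(-r*dt) = 0.994515
Stock lattice S(k, j) with j the centered position index:
  k=0: S(0,+0) = 26.6100
  k=1: S(1,-1) = 20.4843; S(1,+0) = 26.6100; S(1,+1) = 34.5676
  k=2: S(2,-2) = 15.7687; S(2,-1) = 20.4843; S(2,+0) = 26.6100; S(2,+1) = 34.5676; S(2,+2) = 44.9049
  k=3: S(3,-3) = 12.1387; S(3,-2) = 15.7687; S(3,-1) = 20.4843; S(3,+0) = 26.6100; S(3,+1) = 34.5676; S(3,+2) = 44.9049; S(3,+3) = 58.3334
Terminal payoffs V(N, j) = max(S_T - K, 0):
  V(3,-3) = 0.000000; V(3,-2) = 0.000000; V(3,-1) = 0.000000; V(3,+0) = 0.000000; V(3,+1) = 5.887592; V(3,+2) = 16.224863; V(3,+3) = 29.653446
Backward induction: V(k, j) = exp(-r*dt) * [p_u * V(k+1, j+1) + p_m * V(k+1, j) + p_d * V(k+1, j-1)]
  V(2,-2) = exp(-r*dt) * [p_u*0.000000 + p_m*0.000000 + p_d*0.000000] = 0.000000
  V(2,-1) = exp(-r*dt) * [p_u*0.000000 + p_m*0.000000 + p_d*0.000000] = 0.000000
  V(2,+0) = exp(-r*dt) * [p_u*5.887592 + p_m*0.000000 + p_d*0.000000] = 0.883658
  V(2,+1) = exp(-r*dt) * [p_u*16.224863 + p_m*5.887592 + p_d*0.000000] = 6.338694
  V(2,+2) = exp(-r*dt) * [p_u*29.653446 + p_m*16.224863 + p_d*5.887592] = 16.275990
  V(1,-1) = exp(-r*dt) * [p_u*0.883658 + p_m*0.000000 + p_d*0.000000] = 0.132627
  V(1,+0) = exp(-r*dt) * [p_u*6.338694 + p_m*0.883658 + p_d*0.000000] = 1.537238
  V(1,+1) = exp(-r*dt) * [p_u*16.275990 + p_m*6.338694 + p_d*0.883658] = 6.805764
  V(0,+0) = exp(-r*dt) * [p_u*6.805764 + p_m*1.537238 + p_d*0.132627] = 2.064730

Answer: Price = V(0,0) = 2.0647
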